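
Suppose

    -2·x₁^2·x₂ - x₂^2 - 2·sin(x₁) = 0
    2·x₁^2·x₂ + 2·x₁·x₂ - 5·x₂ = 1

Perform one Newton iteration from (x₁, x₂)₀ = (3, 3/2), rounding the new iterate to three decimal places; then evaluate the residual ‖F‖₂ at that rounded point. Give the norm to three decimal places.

4.241

At (3, 3/2): F = (-29.53224, 27.500).
Jacobian J = [[-4·x₁·x₂ - 2·cos(x₁), -2·x₁^2 - 2·x₂], [4·x₁·x₂ + 2·x₂, 2·x₁^2 + 2·x₁ - 5]].
At the point, J = [[-16.02002, -21.000], [21.000, 19.000]] (det J = 136.61971).
Solving J·Δ = −F gives Δ = (-0.120, -1.315).
Then the next iterate is (x₁, x₂)₁ = (2.880, 0.185).
Re-evaluating at (2.880, 0.185): F = (-3.62039, 2.20953), so ‖F‖₂ = 4.241.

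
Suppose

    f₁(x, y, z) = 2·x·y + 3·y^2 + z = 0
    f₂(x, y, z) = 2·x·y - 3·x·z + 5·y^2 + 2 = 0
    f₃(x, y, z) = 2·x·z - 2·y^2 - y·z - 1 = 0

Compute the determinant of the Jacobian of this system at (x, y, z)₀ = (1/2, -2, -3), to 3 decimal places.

169.000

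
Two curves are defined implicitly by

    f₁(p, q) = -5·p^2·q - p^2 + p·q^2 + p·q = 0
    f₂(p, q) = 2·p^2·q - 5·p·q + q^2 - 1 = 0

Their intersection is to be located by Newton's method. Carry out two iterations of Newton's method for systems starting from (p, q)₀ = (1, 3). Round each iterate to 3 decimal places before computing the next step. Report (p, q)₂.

At (1, 3): F = (-4.000, -1.000).
Jacobian J = [[-10·p·q - 2·p + q^2 + q, -5·p^2 + 2·p·q + p], [4·p·q - 5·q, 2·p^2 - 5·p + 2·q]].
At the point, J = [[-20.000, 2.000], [-3.000, 3.000]] (det J = -54.000).
Solving J·Δ = −F gives Δ = (-0.185, 0.148).
Then the next iterate is (p, q)₁ = (0.815, 3.148).
Round to (0.815, 3.148) and repeat: F = (-0.47693, 0.26376), J = [[-14.22830, 2.62512], [-5.47752, 3.54945]].
Δ = (-0.066, -0.176), so (p, q)₂ = (0.749, 2.972).

(0.749, 2.972)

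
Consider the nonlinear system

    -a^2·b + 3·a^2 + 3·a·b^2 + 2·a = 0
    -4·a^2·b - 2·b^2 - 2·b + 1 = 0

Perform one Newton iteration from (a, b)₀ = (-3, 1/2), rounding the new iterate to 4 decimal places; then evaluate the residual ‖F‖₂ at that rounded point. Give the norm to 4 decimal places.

6.1373

At (-3, 1/2): F = (14.2500, -18.5000).
Jacobian J = [[-2·a·b + 6·a + 3·b^2 + 2, -a^2 + 6·a·b], [-8·a·b, -4·a^2 - 4·b - 2]].
At the point, J = [[-12.2500, -18.0000], [12.0000, -40.0000]] (det J = 706.0000).
Solving J·Δ = −F gives Δ = (1.2790, -0.0788).
Then the next iterate is (a, b)₁ = (-1.7210, 0.4212).
Re-evaluating at (-1.7210, 0.4212): F = (3.280031, -5.187329), so ‖F‖₂ = 6.1373.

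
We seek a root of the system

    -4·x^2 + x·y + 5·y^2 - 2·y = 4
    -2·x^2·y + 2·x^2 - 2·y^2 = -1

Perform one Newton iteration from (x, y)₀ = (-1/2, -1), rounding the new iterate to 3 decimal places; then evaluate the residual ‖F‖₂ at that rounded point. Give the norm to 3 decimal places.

0.239

At (-1/2, -1): F = (2.500, 0.000).
Jacobian J = [[-8·x + y, x + 10·y - 2], [-4·x·y + 4·x, -2·x^2 - 4·y]].
At the point, J = [[3.000, -12.500], [-4.000, 3.500]] (det J = -39.500).
Solving J·Δ = −F gives Δ = (0.222, 0.253).
Then the next iterate is (x, y)₁ = (-0.278, -0.747).
Re-evaluating at (-0.278, -0.747): F = (0.18257, 0.15401), so ‖F‖₂ = 0.239.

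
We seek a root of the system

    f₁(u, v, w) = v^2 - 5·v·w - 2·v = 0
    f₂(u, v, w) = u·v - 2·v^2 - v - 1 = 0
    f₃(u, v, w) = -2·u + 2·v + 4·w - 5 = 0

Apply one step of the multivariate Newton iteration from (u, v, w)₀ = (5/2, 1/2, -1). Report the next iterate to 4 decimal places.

(6.0625, 2.5625, 3.0000)

At (5/2, 1/2, -1): F = (1.7500, -0.7500, -13.0000).
Jacobian J = [[0, 2·v - 5·w - 2, -5·v], [v, u - 4·v - 1, 0], [-2, 2, 4]].
At the point, J = [[0.0000, 4.0000, -2.5000], [0.5000, -0.5000, 0.0000], [-2.0000, 2.0000, 4.0000]] (det J = -8.0000).
Solving J·Δ = −F gives Δ = (3.5625, 2.0625, 4.0000).
Then the next iterate is (u, v, w)₁ = (6.0625, 2.5625, 3.0000).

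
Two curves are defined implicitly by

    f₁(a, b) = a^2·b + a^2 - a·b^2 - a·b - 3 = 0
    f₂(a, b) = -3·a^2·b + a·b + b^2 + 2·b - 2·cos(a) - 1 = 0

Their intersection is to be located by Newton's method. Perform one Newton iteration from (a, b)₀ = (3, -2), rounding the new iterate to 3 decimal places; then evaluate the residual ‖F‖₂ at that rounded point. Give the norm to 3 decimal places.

14.646

At (3, -2): F = (-18.000, 48.97998).
Jacobian J = [[2·a·b + 2·a - b^2 - b, a^2 - 2·a·b - a], [-6·a·b + b + 2·sin(a), -3·a^2 + a + 2·b + 2]].
At the point, J = [[-8.000, 18.000], [34.28224, -26.000]] (det J = -409.08032).
Solving J·Δ = −F gives Δ = (-1.011, 0.551).
Then the next iterate is (a, b)₁ = (1.989, -1.449).
Re-evaluating at (1.989, -1.449): F = (-6.07034, 13.32904), so ‖F‖₂ = 14.646.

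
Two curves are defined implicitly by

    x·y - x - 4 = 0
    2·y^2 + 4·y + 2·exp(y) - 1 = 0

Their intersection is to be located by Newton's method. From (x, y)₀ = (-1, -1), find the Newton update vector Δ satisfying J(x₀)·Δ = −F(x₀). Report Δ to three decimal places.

At (-1, -1): F = (-2.000, -2.26424).
Jacobian J = [[y - 1, x], [0, 4·y + 2·exp(y) + 4]].
At the point, J = [[-2.000, -1.000], [0.000, 0.73576]] (det J = -1.47152).
Solving J·Δ = −F gives Δ = (-2.539, 3.077).

(-2.539, 3.077)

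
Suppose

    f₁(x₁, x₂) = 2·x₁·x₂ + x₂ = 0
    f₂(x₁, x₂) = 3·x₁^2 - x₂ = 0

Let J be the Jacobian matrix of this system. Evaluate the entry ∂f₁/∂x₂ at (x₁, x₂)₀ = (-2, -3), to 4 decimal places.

-3.0000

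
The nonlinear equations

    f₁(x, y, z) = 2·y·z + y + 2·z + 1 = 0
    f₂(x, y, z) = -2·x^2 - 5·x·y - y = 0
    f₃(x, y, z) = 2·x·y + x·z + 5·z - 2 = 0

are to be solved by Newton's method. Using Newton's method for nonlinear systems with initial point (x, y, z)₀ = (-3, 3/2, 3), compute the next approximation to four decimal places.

(-1.8544, 0.9175, 0.3155)

At (-3, 3/2, 3): F = (17.5000, 3.0000, -5.0000).
Jacobian J = [[0, 2·z + 1, 2·y + 2], [-4·x - 5·y, -5·x - 1, 0], [2·y + z, 2·x, x + 5]].
At the point, J = [[0.0000, 7.0000, 5.0000], [4.5000, 14.0000, 0.0000], [6.0000, -6.0000, 2.0000]] (det J = -618.0000).
Solving J·Δ = −F gives Δ = (1.1456, -0.5825, -2.6845).
Then the next iterate is (x, y, z)₁ = (-1.8544, 0.9175, 0.3155).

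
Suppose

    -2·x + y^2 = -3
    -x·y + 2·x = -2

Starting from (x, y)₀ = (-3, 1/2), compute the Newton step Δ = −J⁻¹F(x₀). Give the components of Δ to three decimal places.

(4.033, -1.183)

At (-3, 1/2): F = (9.250, -2.500).
Jacobian J = [[-2, 2·y], [-y + 2, -x]].
At the point, J = [[-2.000, 1.000], [1.500, 3.000]] (det J = -7.500).
Solving J·Δ = −F gives Δ = (4.033, -1.183).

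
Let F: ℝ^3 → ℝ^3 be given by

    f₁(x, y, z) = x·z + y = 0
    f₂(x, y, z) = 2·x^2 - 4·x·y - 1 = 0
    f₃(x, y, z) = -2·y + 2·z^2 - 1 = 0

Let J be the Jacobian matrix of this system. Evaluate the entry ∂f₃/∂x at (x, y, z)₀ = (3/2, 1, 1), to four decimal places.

0.0000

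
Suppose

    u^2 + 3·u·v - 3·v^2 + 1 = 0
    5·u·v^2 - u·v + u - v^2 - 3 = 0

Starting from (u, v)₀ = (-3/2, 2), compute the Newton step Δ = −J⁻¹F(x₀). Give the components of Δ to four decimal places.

At (-3/2, 2): F = (-17.7500, -35.5000).
Jacobian J = [[2·u + 3·v, 3·u - 6·v], [5·v^2 - v + 1, 10·u·v - u - 2·v]].
At the point, J = [[3.0000, -16.5000], [19.0000, -32.5000]] (det J = 216.0000).
Solving J·Δ = −F gives Δ = (0.0411, -1.0683).

(0.0411, -1.0683)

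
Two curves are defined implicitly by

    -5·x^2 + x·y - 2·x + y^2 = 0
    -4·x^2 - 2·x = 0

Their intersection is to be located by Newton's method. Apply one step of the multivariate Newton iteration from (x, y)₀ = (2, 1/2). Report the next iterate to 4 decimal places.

(0.8889, 0.1204)

At (2, 1/2): F = (-22.7500, -20.0000).
Jacobian J = [[-10·x + y - 2, x + 2·y], [-8·x - 2, 0]].
At the point, J = [[-21.5000, 3.0000], [-18.0000, 0.0000]] (det J = 54.0000).
Solving J·Δ = −F gives Δ = (-1.1111, -0.3796).
Then the next iterate is (x, y)₁ = (0.8889, 0.1204).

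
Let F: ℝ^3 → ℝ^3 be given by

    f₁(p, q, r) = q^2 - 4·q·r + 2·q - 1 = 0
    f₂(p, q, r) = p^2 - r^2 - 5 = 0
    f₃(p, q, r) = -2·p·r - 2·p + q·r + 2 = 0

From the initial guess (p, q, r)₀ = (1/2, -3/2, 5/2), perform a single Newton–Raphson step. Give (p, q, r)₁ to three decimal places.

(0.536, -1.492, 0.307)

At (1/2, -3/2, 5/2): F = (13.250, -11.000, -5.250).
Jacobian J = [[0, 2·q - 4·r + 2, -4·q], [2·p, 0, -2·r], [-2·r - 2, r, -2·p + q]].
At the point, J = [[0.000, -11.000, 6.000], [1.000, 0.000, -5.000], [-7.000, 2.500, -2.500]] (det J = -397.500).
Solving J·Δ = −F gives Δ = (0.036, 0.008, -2.193).
Then the next iterate is (p, q, r)₁ = (0.536, -1.492, 0.307).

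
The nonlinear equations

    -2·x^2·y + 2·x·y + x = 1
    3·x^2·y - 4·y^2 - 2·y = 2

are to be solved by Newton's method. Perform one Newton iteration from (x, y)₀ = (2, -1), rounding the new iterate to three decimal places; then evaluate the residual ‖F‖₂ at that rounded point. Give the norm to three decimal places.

At (2, -1): F = (5.000, -16.000).
Jacobian J = [[-4·x·y + 2·y + 1, -2·x^2 + 2·x], [6·x·y, 3·x^2 - 8·y - 2]].
At the point, J = [[7.000, -4.000], [-12.000, 18.000]] (det J = 78.000).
Solving J·Δ = −F gives Δ = (-0.333, 0.667).
Then the next iterate is (x, y)₁ = (1.667, -0.333).
Re-evaluating at (1.667, -0.333): F = (1.40752, -4.55367), so ‖F‖₂ = 4.766.

4.766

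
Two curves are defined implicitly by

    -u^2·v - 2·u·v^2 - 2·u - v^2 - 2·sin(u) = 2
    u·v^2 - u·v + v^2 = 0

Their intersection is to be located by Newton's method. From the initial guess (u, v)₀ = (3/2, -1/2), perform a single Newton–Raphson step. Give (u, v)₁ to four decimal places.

(-6.2069, -1.6013)

At (3/2, -1/2): F = (-6.869990, 1.3750).
Jacobian J = [[-2·u·v - 2·v^2 - 2·cos(u) - 2, -u^2 - 4·u·v - 2·v], [v^2 - v, 2·u·v - u + 2·v]].
At the point, J = [[-1.141474, 1.7500], [0.7500, -4.0000]] (det J = 3.253398).
Solving J·Δ = −F gives Δ = (-7.7069, -1.1013).
Then the next iterate is (u, v)₁ = (-6.2069, -1.6013).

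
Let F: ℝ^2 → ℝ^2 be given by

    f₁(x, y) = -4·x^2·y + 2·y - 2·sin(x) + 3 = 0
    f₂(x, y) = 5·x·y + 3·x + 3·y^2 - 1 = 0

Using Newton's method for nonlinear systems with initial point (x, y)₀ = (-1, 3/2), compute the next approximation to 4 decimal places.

(-0.9572, 2.5751)

At (-1, 3/2): F = (1.682942, -4.7500).
Jacobian J = [[-8·x·y - 2·cos(x), -4·x^2 + 2], [5·y + 3, 5·x + 6·y]].
At the point, J = [[10.919395, -2.0000], [10.5000, 4.0000]] (det J = 64.677582).
Solving J·Δ = −F gives Δ = (0.0428, 1.0751).
Then the next iterate is (x, y)₁ = (-0.9572, 2.5751).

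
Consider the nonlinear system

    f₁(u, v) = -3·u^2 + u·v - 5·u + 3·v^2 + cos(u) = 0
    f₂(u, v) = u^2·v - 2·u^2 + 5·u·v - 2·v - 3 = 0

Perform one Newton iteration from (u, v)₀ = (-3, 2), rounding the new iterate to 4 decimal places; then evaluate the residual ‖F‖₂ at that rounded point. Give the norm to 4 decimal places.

4.5957

At (-3, 2): F = (-6.989992, -37.0000).
Jacobian J = [[-6·u + v - sin(u) - 5, u + 6·v], [2·u·v - 4·u + 5·v, u^2 + 5·u - 2]].
At the point, J = [[15.141120, 9.0000], [10.0000, -8.0000]] (det J = -211.128960).
Solving J·Δ = −F gives Δ = (1.8421, -2.3224).
Then the next iterate is (u, v)₁ = (-1.1579, -0.3224).
Re-evaluating at (-1.1579, -0.3224): F = (2.853699, -3.602382), so ‖F‖₂ = 4.5957.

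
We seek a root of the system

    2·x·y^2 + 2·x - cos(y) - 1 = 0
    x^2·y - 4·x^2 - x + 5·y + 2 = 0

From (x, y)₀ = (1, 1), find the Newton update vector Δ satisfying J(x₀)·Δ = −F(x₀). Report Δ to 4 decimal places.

At (1, 1): F = (2.459698, 3.0000).
Jacobian J = [[2·y^2 + 2, 4·x·y + sin(y)], [2·x·y - 8·x - 1, x^2 + 5]].
At the point, J = [[4.0000, 4.841471], [-7.0000, 6.0000]] (det J = 57.890297).
Solving J·Δ = −F gives Δ = (-0.0040, -0.5047).

(-0.0040, -0.5047)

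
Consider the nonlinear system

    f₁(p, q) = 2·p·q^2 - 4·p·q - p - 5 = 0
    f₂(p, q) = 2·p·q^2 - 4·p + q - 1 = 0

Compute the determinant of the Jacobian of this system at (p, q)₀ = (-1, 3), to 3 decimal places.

57.000

J = [[2·q^2 - 4·q - 1, 4·p·q - 4·p], [2·q^2 - 4, 4·p·q + 1]].
At the point, J = [[5.000, -8.000], [14.000, -11.000]].
det J = 57.000.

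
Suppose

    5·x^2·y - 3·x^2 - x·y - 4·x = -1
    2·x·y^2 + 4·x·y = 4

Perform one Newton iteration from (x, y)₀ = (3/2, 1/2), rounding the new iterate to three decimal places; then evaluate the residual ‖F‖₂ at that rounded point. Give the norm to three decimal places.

2.359

At (3/2, 1/2): F = (-6.875, -0.250).
Jacobian J = [[10·x·y - 6·x - y - 4, 5·x^2 - x], [2·y^2 + 4·y, 4·x·y + 4·x]].
At the point, J = [[-6.000, 9.750], [2.500, 9.000]] (det J = -78.375).
Solving J·Δ = −F gives Δ = (-0.758, 0.238).
Then the next iterate is (x, y)₁ = (0.742, 0.738).
Re-evaluating at (0.742, 0.738): F = (-2.13571, -1.00136), so ‖F‖₂ = 2.359.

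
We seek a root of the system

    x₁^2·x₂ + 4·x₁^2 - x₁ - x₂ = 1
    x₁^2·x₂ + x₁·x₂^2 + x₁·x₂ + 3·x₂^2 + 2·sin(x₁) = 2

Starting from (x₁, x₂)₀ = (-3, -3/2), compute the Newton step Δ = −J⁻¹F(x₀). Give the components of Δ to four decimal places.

(1.5570, -0.1360)

At (-3, -3/2): F = (26.0000, -11.282240).
Jacobian J = [[2·x₁·x₂ + 8·x₁ - 1, x₁^2 - 1], [2·x₁·x₂ + x₂^2 + x₂ + 2·cos(x₁), x₁^2 + 2·x₁·x₂ + x₁ + 6·x₂]].
At the point, J = [[-16.0000, 8.0000], [7.770015, 6.0000]] (det J = -158.160120).
Solving J·Δ = −F gives Δ = (1.5570, -0.1360).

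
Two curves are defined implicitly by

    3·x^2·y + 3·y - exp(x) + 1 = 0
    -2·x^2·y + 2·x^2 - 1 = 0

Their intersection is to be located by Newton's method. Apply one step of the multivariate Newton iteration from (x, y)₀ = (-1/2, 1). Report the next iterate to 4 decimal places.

(-1.4307, -1.0000)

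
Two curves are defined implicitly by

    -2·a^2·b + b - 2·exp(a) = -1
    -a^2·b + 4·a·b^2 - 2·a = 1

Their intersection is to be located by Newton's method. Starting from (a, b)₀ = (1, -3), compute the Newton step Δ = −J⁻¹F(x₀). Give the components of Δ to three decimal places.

(0.580, 2.367)

At (1, -3): F = (-1.43656, 36.000).
Jacobian J = [[-4·a·b - 2·exp(a), -2·a^2 + 1], [-2·a·b + 4·b^2 - 2, -a^2 + 8·a·b]].
At the point, J = [[6.56344, -1.000], [40.000, -25.000]] (det J = -124.08591).
Solving J·Δ = −F gives Δ = (0.580, 2.367).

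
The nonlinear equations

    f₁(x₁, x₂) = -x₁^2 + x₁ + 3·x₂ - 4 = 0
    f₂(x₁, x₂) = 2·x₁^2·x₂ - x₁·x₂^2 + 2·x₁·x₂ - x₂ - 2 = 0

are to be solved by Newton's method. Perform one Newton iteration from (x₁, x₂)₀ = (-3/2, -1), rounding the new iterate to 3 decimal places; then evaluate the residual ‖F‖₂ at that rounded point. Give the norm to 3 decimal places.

3.466

At (-3/2, -1): F = (-10.750, -1.000).
Jacobian J = [[-2·x₁ + 1, 3], [4·x₁·x₂ - x₂^2 + 2·x₂, 2·x₁^2 - 2·x₁·x₂ + 2·x₁ - 1]].
At the point, J = [[4.000, 3.000], [3.000, -2.500]] (det J = -19.000).
Solving J·Δ = −F gives Δ = (1.572, 1.487).
Then the next iterate is (x₁, x₂)₁ = (0.072, 0.487).
Re-evaluating at (0.072, 0.487): F = (-2.47218, -2.42890), so ‖F‖₂ = 3.466.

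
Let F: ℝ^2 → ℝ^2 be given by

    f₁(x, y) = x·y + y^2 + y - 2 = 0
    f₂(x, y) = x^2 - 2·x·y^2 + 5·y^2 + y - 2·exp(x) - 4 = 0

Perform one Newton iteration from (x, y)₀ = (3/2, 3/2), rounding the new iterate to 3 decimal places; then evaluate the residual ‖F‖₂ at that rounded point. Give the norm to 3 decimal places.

3.136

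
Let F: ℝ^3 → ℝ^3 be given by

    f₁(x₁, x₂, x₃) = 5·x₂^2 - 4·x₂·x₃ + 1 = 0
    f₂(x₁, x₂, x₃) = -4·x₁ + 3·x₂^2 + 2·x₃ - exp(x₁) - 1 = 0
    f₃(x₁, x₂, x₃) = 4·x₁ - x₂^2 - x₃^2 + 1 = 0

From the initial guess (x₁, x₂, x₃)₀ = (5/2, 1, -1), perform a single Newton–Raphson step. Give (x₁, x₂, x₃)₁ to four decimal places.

(0.4843, -0.1874, -2.6560)

At (5/2, 1, -1): F = (10.0000, -22.182494, 9.0000).
Jacobian J = [[0, 10·x₂ - 4·x₃, -4·x₂], [-exp(x₁) - 4, 6·x₂, 2], [4, -2·x₂, -2·x₃]].
At the point, J = [[0.0000, 14.0000, -4.0000], [-16.182494, 6.0000, 2.0000], [4.0000, -2.0000, 2.0000]] (det J = 531.649879).
Solving J·Δ = −F gives Δ = (-2.0157, -1.1874, -1.6560).
Then the next iterate is (x₁, x₂, x₃)₁ = (0.4843, -0.1874, -2.6560).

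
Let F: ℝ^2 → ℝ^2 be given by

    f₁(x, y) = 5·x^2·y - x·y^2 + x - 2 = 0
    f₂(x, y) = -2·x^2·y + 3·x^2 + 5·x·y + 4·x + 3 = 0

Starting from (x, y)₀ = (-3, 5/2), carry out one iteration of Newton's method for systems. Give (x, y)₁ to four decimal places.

At (-3, 5/2): F = (126.2500, -64.5000).
Jacobian J = [[10·x·y - y^2 + 1, 5·x^2 - 2·x·y], [-4·x·y + 6·x + 5·y + 4, -2·x^2 + 5·x]].
At the point, J = [[-80.2500, 60.0000], [28.5000, -33.0000]] (det J = 938.2500).
Solving J·Δ = −F gives Δ = (0.3157, -1.6819).
Then the next iterate is (x, y)₁ = (-2.6843, 0.8181).

(-2.6843, 0.8181)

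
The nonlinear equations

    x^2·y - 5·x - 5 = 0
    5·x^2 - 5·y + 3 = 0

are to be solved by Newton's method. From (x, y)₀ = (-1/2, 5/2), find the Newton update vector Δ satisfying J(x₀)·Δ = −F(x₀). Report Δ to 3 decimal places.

(-0.295, -1.355)

At (-1/2, 5/2): F = (-1.875, -8.250).
Jacobian J = [[2·x·y - 5, x^2], [10·x, -5]].
At the point, J = [[-7.500, 0.250], [-5.000, -5.000]] (det J = 38.750).
Solving J·Δ = −F gives Δ = (-0.295, -1.355).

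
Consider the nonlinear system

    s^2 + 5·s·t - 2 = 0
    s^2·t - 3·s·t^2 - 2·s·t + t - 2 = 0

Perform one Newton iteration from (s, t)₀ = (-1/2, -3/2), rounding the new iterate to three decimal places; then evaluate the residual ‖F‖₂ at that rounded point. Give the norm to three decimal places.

11.067

At (-1/2, -3/2): F = (2.000, -2.000).
Jacobian J = [[2·s + 5·t, 5·s], [2·s·t - 3·t^2 - 2·t, s^2 - 6·s·t - 2·s + 1]].
At the point, J = [[-8.500, -2.500], [-2.250, -2.250]] (det J = 13.500).
Solving J·Δ = −F gives Δ = (0.704, -1.593).
Then the next iterate is (s, t)₁ = (0.204, -3.093).
Re-evaluating at (0.204, -3.093): F = (-5.11324, -9.81456), so ‖F‖₂ = 11.067.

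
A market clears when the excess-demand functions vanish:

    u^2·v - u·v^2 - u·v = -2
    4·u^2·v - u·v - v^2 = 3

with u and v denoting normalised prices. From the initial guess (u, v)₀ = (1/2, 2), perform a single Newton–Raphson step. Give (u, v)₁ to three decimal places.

At (1/2, 2): F = (-0.500, -6.000).
Jacobian J = [[2·u·v - v^2 - v, u^2 - 2·u·v - u], [8·u·v - v, 4·u^2 - u - 2·v]].
At the point, J = [[-4.000, -2.250], [6.000, -3.500]] (det J = 27.500).
Solving J·Δ = −F gives Δ = (0.427, -0.982).
Then the next iterate is (u, v)₁ = (0.927, 1.018).

(0.927, 1.018)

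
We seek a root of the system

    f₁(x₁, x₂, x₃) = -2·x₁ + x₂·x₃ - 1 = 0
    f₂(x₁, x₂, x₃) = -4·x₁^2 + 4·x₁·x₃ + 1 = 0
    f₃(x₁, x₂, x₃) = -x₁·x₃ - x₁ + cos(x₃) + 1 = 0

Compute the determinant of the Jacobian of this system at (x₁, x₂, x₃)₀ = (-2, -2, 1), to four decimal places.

J = [[-2, x₃, x₂], [-8·x₁ + 4·x₃, 0, 4·x₁], [-x₃ - 1, 0, -x₁ - sin(x₃)]].
At the point, J = [[-2.0000, 1.0000, -2.0000], [20.0000, 0.0000, -8.0000], [-2.0000, 0.0000, 1.158529]].
det J = -7.1706.

-7.1706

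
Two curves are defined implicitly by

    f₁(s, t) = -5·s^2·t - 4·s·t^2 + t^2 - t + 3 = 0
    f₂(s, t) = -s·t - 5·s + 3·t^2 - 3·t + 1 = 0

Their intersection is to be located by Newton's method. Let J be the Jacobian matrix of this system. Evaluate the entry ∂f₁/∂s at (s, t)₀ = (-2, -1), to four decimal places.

∂f₁/∂s = -10·s·t - 4·t^2.
At (-2, -1) this is -24.0000.

-24.0000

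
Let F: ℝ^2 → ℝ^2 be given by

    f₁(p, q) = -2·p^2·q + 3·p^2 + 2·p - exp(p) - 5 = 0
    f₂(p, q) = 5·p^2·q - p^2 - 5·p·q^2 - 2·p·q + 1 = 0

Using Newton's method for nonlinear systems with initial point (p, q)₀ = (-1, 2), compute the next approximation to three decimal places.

(10.227, 18.205)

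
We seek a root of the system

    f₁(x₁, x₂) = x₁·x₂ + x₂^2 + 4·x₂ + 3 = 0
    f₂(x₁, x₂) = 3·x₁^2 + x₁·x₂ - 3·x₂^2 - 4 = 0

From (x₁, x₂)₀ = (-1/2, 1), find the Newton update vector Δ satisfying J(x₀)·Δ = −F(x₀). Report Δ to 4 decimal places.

(2.5833, -1.8333)

At (-1/2, 1): F = (7.5000, -6.7500).
Jacobian J = [[x₂, x₁ + 2·x₂ + 4], [6·x₁ + x₂, x₁ - 6·x₂]].
At the point, J = [[1.0000, 5.5000], [-2.0000, -6.5000]] (det J = 4.5000).
Solving J·Δ = −F gives Δ = (2.5833, -1.8333).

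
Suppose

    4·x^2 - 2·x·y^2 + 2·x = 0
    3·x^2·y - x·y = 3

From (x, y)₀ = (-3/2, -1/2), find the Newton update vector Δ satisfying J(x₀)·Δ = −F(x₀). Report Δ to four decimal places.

At (-3/2, -1/2): F = (6.7500, -7.1250).
Jacobian J = [[8·x - 2·y^2 + 2, -4·x·y], [6·x·y - y, 3·x^2 - x]].
At the point, J = [[-10.5000, -3.0000], [5.0000, 8.2500]] (det J = -71.6250).
Solving J·Δ = −F gives Δ = (0.4791, 0.5733).

(0.4791, 0.5733)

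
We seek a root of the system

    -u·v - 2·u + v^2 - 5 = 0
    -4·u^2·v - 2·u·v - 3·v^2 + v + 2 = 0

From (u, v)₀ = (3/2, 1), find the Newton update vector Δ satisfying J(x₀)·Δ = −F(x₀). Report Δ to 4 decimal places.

(-2.5948, 1.4310)

At (3/2, 1): F = (-8.5000, -12.0000).
Jacobian J = [[-v - 2, -u + 2·v], [-8·u·v - 2·v, -4·u^2 - 2·u - 6·v + 1]].
At the point, J = [[-3.0000, 0.5000], [-14.0000, -17.0000]] (det J = 58.0000).
Solving J·Δ = −F gives Δ = (-2.5948, 1.4310).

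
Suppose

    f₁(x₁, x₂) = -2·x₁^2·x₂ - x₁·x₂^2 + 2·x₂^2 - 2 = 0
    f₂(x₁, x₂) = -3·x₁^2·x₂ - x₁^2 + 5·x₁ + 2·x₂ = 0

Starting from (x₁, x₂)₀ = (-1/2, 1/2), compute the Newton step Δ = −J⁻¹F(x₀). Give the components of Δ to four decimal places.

At (-1/2, 1/2): F = (-1.6250, -2.1250).
Jacobian J = [[-4·x₁·x₂ - x₂^2, -2·x₁^2 - 2·x₁·x₂ + 4·x₂], [-6·x₁·x₂ - 2·x₁ + 5, -3·x₁^2 + 2]].
At the point, J = [[0.7500, 2.0000], [7.5000, 1.2500]] (det J = -14.0625).
Solving J·Δ = −F gives Δ = (0.1578, 0.7533).

(0.1578, 0.7533)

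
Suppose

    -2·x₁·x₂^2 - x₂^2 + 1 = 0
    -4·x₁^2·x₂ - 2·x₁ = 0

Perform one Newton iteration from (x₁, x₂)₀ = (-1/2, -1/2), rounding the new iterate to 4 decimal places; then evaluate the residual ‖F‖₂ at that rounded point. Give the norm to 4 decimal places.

At (-1/2, -1/2): F = (1.0000, 1.5000).
Jacobian J = [[-2·x₂^2, -4·x₁·x₂ - 2·x₂], [-8·x₁·x₂ - 2, -4·x₁^2]].
At the point, J = [[-0.5000, 0.0000], [-4.0000, -1.0000]] (det J = 0.5000).
Solving J·Δ = −F gives Δ = (2.0000, -6.5000).
Then the next iterate is (x₁, x₂)₁ = (1.5000, -7.0000).
Re-evaluating at (1.5000, -7.0000): F = (-195.0000, 60.0000), so ‖F‖₂ = 204.0221.

204.0221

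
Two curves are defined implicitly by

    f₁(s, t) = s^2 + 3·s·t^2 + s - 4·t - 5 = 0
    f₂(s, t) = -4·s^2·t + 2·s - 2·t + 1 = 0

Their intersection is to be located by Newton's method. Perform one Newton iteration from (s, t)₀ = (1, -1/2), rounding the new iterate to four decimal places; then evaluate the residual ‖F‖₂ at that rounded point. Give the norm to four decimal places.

15.3080

At (1, -1/2): F = (-0.2500, 6.0000).
Jacobian J = [[2·s + 3·t^2 + 1, 6·s·t - 4], [-8·s·t + 2, -4·s^2 - 2]].
At the point, J = [[3.7500, -7.0000], [6.0000, -6.0000]] (det J = 19.5000).
Solving J·Δ = −F gives Δ = (-2.2308, -1.2308).
Then the next iterate is (s, t)₁ = (-1.2308, -1.7308).
Re-evaluating at (-1.2308, -1.7308): F = (-8.853938, 12.487739), so ‖F‖₂ = 15.3080.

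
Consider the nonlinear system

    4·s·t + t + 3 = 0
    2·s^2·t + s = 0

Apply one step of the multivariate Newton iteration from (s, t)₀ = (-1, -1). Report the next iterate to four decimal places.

At (-1, -1): F = (6.0000, -3.0000).
Jacobian J = [[4·t, 4·s + 1], [4·s·t + 1, 2·s^2]].
At the point, J = [[-4.0000, -3.0000], [5.0000, 2.0000]] (det J = 7.0000).
Solving J·Δ = −F gives Δ = (-0.4286, 2.5714).
Then the next iterate is (s, t)₁ = (-1.4286, 1.5714).

(-1.4286, 1.5714)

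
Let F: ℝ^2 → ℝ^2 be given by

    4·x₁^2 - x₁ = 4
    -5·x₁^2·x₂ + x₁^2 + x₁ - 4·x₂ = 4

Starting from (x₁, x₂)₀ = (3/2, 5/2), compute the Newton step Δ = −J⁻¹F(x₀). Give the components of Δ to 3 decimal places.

(-0.318, -1.817)

At (3/2, 5/2): F = (3.500, -38.375).
Jacobian J = [[8·x₁ - 1, 0], [-10·x₁·x₂ + 2·x₁ + 1, -5·x₁^2 - 4]].
At the point, J = [[11.000, 0.000], [-33.500, -15.250]] (det J = -167.750).
Solving J·Δ = −F gives Δ = (-0.318, -1.817).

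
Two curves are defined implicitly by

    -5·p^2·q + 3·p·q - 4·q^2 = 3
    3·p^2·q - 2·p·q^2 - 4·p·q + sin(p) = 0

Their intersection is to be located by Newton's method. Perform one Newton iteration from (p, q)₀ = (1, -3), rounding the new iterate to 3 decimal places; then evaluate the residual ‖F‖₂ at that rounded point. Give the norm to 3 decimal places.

9.389

At (1, -3): F = (-33.000, -14.15853).
Jacobian J = [[-10·p·q + 3·q, -5·p^2 + 3·p - 8·q], [6·p·q - 2·q^2 - 4·q + cos(p), 3·p^2 - 4·p·q - 4·p]].
At the point, J = [[21.000, 22.000], [-23.45970, 11.000]] (det J = 747.11335).
Solving J·Δ = −F gives Δ = (0.069, 1.434).
Then the next iterate is (p, q)₁ = (1.069, -1.566).
Re-evaluating at (1.069, -1.566): F = (-8.88377, -3.03889), so ‖F‖₂ = 9.389.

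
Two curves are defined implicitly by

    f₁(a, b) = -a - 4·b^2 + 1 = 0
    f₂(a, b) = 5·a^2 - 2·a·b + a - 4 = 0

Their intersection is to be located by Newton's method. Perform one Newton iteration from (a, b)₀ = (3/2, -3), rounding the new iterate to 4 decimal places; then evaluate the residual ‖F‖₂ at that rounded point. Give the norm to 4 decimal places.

9.6533

At (3/2, -3): F = (-36.5000, 17.7500).
Jacobian J = [[-1, -8·b], [10·a - 2·b + 1, -2·a]].
At the point, J = [[-1.0000, 24.0000], [22.0000, -3.0000]] (det J = -525.0000).
Solving J·Δ = −F gives Δ = (-0.6029, 1.4957).
Then the next iterate is (a, b)₁ = (0.8971, -1.5043).
Re-evaluating at (0.8971, -1.5043): F = (-8.948774, 3.620057), so ‖F‖₂ = 9.6533.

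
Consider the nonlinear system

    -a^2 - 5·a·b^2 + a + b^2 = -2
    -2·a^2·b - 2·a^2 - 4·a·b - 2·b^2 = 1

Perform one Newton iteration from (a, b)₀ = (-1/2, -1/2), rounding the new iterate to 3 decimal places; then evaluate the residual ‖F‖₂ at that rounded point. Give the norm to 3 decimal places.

At (-1/2, -1/2): F = (2.125, -2.750).
Jacobian J = [[-2·a - 5·b^2 + 1, -10·a·b + 2·b], [-4·a·b - 4·a - 4·b, -2·a^2 - 4·a - 4·b]].
At the point, J = [[0.750, -3.500], [3.000, 3.500]] (det J = 13.125).
Solving J·Δ = −F gives Δ = (0.167, 0.643).
Then the next iterate is (a, b)₁ = (-0.333, 0.143).
Re-evaluating at (-0.333, 0.143): F = (1.61061, -1.10391), so ‖F‖₂ = 1.953.

1.953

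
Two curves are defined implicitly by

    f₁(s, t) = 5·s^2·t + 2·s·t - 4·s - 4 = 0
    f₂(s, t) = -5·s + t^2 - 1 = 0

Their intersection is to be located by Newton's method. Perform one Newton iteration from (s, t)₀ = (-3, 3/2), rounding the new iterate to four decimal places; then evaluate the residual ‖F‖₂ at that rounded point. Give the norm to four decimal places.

996.4878

At (-3, 3/2): F = (66.5000, 16.2500).
Jacobian J = [[10·s·t + 2·t - 4, 5·s^2 + 2·s], [-5, 2·t]].
At the point, J = [[-46.0000, 39.0000], [-5.0000, 3.0000]] (det J = 57.0000).
Solving J·Δ = −F gives Δ = (7.6184, 7.2807).
Then the next iterate is (s, t)₁ = (4.6184, 8.7807).
Re-evaluating at (4.6184, 8.7807): F = (995.076878, 53.008692), so ‖F‖₂ = 996.4878.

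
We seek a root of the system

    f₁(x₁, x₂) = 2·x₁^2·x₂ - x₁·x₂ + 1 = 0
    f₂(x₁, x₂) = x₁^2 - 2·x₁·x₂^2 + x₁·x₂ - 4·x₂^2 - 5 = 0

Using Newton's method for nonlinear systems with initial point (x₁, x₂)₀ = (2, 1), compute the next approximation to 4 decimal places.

(1.5172, 0.3966)

At (2, 1): F = (7.0000, -7.0000).
Jacobian J = [[4·x₁·x₂ - x₂, 2·x₁^2 - x₁], [2·x₁ - 2·x₂^2 + x₂, -4·x₁·x₂ + x₁ - 8·x₂]].
At the point, J = [[7.0000, 6.0000], [3.0000, -14.0000]] (det J = -116.0000).
Solving J·Δ = −F gives Δ = (-0.4828, -0.6034).
Then the next iterate is (x₁, x₂)₁ = (1.5172, 0.3966).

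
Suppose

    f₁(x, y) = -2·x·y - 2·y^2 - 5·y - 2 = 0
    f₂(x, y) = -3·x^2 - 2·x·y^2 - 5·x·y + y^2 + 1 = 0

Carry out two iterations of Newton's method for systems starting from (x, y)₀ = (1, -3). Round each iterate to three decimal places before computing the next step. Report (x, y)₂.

(1.262, -3.477)

At (1, -3): F = (1.000, 4.000).
Jacobian J = [[-2·y, -2·x - 4·y - 5], [-6·x - 2·y^2 - 5·y, -4·x·y - 5·x + 2·y]].
At the point, J = [[6.000, 5.000], [-9.000, 1.000]] (det J = 51.000).
Solving J·Δ = −F gives Δ = (0.373, -0.647).
Then the next iterate is (x, y)₁ = (1.373, -3.647).
Round to (1.373, -3.647) and repeat: F = (-0.35156, -2.84160), J = [[7.294, 6.842], [-16.60422, 5.87032]].
Δ = (-0.111, 0.170), so (x, y)₂ = (1.262, -3.477).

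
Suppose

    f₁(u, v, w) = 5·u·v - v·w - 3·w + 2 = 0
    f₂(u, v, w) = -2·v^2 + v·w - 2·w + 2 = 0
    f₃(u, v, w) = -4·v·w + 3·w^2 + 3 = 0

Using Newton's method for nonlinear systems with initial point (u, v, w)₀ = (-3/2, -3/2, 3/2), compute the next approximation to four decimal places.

(-0.4915, -0.9467, 0.4713)

At (-3/2, -3/2, 3/2): F = (11.0000, -7.7500, 18.7500).
Jacobian J = [[5·v, 5·u - w, -v - 3], [0, -4·v + w, v - 2], [0, -4·w, -4·v + 6·w]].
At the point, J = [[-7.5000, -9.0000, -1.5000], [0.0000, 7.5000, -3.5000], [0.0000, -6.0000, 15.0000]] (det J = -686.2500).
Solving J·Δ = −F gives Δ = (1.0085, 0.5533, -1.0287).
Then the next iterate is (u, v, w)₁ = (-0.4915, -0.9467, 0.4713).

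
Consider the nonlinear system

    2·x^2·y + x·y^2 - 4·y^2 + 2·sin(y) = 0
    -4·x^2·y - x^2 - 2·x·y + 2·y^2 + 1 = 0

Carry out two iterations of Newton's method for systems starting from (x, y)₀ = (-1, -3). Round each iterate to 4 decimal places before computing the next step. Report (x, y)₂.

(-1.0009, -0.4600)

At (-1, -3): F = (-51.282240, 24.0000).
Jacobian J = [[4·x·y + y^2, 2·x^2 + 2·x·y - 8·y + 2·cos(y)], [-8·x·y - 2·x - 2·y, -4·x^2 - 2·x + 4·y]].
At the point, J = [[21.0000, 30.020015], [-16.0000, -14.0000]] (det J = 186.320240).
Solving J·Δ = −F gives Δ = (0.0136, 1.6988).
Then the next iterate is (x, y)₁ = (-0.9864, -1.3012).
Round to (-0.9864, -1.3012) and repeat: F = (-12.902434, 5.910443), J = [[6.827136, 15.455262], [-5.692829, -7.123940]].
Δ = (-0.0145, 0.8412), so (x, y)₂ = (-1.0009, -0.4600).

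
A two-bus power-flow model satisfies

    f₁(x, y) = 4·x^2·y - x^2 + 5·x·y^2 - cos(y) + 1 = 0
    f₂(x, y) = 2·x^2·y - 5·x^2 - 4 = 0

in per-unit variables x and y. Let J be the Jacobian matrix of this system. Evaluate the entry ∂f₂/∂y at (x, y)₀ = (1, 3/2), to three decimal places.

∂f₂/∂y = 2·x^2.
At (1, 3/2) this is 2.000.

2.000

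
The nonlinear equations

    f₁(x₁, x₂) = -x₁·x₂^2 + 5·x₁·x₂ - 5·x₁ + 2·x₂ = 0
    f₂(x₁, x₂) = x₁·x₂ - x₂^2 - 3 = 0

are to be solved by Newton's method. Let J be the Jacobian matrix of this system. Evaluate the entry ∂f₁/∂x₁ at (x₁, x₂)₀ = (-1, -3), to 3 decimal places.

-29.000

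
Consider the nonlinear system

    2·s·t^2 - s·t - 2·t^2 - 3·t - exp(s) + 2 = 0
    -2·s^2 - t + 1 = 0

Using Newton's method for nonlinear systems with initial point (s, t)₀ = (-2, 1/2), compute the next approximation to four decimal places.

At (-2, 1/2): F = (-0.135335, -7.5000).
Jacobian J = [[2·t^2 - t - exp(s), 4·s·t - s - 4·t - 3], [-4·s, -1]].
At the point, J = [[-0.135335, -7.0000], [8.0000, -1.0000]] (det J = 56.135335).
Solving J·Δ = −F gives Δ = (0.9328, -0.0374).
Then the next iterate is (s, t)₁ = (-1.0672, 0.4626).

(-1.0672, 0.4626)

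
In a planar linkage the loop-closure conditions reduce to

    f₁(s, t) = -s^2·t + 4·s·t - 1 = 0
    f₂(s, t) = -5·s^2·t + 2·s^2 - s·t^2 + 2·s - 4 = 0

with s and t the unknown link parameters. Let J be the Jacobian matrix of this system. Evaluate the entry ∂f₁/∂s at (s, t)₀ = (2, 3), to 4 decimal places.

0.0000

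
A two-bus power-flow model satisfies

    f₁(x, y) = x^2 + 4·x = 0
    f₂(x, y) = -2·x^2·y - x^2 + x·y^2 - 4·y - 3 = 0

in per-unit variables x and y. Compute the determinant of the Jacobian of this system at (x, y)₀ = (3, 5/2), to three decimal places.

J = [[2·x + 4, 0], [-4·x·y - 2·x + y^2, -2·x^2 + 2·x·y - 4]].
At the point, J = [[10.000, 0.000], [-29.750, -7.000]].
det J = -70.000.

-70.000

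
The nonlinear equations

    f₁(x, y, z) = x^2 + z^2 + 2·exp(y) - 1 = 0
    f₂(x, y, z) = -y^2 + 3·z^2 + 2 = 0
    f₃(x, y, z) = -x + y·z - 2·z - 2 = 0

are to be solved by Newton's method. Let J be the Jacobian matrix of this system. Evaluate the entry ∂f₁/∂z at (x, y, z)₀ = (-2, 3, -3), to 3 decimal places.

∂f₁/∂z = 2·z.
At (-2, 3, -3) this is -6.000.

-6.000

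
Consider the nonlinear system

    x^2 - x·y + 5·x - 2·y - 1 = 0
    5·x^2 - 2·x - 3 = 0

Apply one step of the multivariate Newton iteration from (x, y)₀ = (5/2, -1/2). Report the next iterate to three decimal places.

At (5/2, -1/2): F = (20.000, 23.250).
Jacobian J = [[2·x - y + 5, -x - 2], [10·x - 2, 0]].
At the point, J = [[10.500, -4.500], [23.000, 0.000]] (det J = 103.500).
Solving J·Δ = −F gives Δ = (-1.011, 2.086).
Then the next iterate is (x, y)₁ = (1.489, 1.586).

(1.489, 1.586)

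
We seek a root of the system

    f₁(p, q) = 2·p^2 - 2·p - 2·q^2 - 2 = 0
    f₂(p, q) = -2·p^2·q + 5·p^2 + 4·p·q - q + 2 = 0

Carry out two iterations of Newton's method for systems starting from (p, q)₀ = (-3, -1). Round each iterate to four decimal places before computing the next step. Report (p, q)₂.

At (-3, -1): F = (20.0000, 78.0000).
Jacobian J = [[4·p - 2, -4·q], [-4·p·q + 10·p + 4·q, -2·p^2 + 4·p - 1]].
At the point, J = [[-14.0000, 4.0000], [-46.0000, -31.0000]] (det J = 618.0000).
Solving J·Δ = −F gives Δ = (1.5081, 0.2783).
Then the next iterate is (p, q)₁ = (-1.4919, -0.7217).
Round to (-1.4919, -0.7217) and repeat: F = (4.393629, 21.370015), J = [[-7.9676, 2.8868], [-22.112617, -11.419131]].
Δ = (0.7225, 0.4723), so (p, q)₂ = (-0.7694, -0.2494).

(-0.7694, -0.2494)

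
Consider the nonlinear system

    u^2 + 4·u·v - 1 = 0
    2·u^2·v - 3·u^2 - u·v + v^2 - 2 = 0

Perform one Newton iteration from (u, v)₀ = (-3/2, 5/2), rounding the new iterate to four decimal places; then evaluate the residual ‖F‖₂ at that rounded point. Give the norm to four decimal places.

At (-3/2, 5/2): F = (-13.7500, 12.5000).
Jacobian J = [[2·u + 4·v, 4·u], [4·u·v - 6·u - v, 2·u^2 - u + 2·v]].
At the point, J = [[7.0000, -6.0000], [-8.5000, 11.0000]] (det J = 26.0000).
Solving J·Δ = −F gives Δ = (2.9327, 1.1298).
Then the next iterate is (u, v)₁ = (1.4327, 3.6298).
Re-evaluating at (1.4327, 3.6298): F = (21.854287, 14.718413), so ‖F‖₂ = 26.3485.

26.3485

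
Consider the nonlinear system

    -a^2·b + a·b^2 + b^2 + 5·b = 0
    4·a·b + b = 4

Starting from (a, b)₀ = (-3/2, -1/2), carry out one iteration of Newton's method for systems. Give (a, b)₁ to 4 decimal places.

(-2.4706, -0.4118)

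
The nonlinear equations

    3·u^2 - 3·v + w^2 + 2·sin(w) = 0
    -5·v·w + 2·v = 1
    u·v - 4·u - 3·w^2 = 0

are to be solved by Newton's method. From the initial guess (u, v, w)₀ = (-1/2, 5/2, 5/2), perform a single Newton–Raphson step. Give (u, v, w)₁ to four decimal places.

At (-1/2, 5/2, 5/2): F = (0.696944, -27.2500, -18.0000).
Jacobian J = [[6·u, -3, 2·w + 2·cos(w)], [0, -5·w + 2, -5·v], [v - 4, u, -6·w]].
At the point, J = [[-3.0000, -3.0000, 3.397713], [0.0000, -10.5000, -12.5000], [-1.5000, -0.5000, -15.0000]] (det J = -563.513976).
Solving J·Δ = −F gives Δ = (0.1079, -1.2015, -1.1707).
Then the next iterate is (u, v, w)₁ = (-0.3921, 1.2985, 1.3293).

(-0.3921, 1.2985, 1.3293)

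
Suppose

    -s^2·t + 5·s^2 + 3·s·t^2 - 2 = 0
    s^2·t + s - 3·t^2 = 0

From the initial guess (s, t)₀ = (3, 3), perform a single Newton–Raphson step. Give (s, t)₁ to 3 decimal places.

(2.164, 1.569)

At (3, 3): F = (97.000, 3.000).
Jacobian J = [[-2·s·t + 10·s + 3·t^2, -s^2 + 6·s·t], [2·s·t + 1, s^2 - 6·t]].
At the point, J = [[39.000, 45.000], [19.000, -9.000]] (det J = -1206.000).
Solving J·Δ = −F gives Δ = (-0.836, -1.431).
Then the next iterate is (s, t)₁ = (2.164, 1.569).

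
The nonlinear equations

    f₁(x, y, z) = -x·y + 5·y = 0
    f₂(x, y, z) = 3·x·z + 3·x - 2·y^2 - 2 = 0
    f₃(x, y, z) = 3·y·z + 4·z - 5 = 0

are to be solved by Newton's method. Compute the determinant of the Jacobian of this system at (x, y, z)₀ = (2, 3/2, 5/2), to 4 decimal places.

J = [[-y, -x + 5, 0], [3·z + 3, -4·y, 3·x], [0, 3·z, 3·y + 4]].
At the point, J = [[-1.5000, 3.0000, 0.0000], [10.5000, -6.0000, 6.0000], [0.0000, 7.5000, 8.5000]].
det J = -123.7500.

-123.7500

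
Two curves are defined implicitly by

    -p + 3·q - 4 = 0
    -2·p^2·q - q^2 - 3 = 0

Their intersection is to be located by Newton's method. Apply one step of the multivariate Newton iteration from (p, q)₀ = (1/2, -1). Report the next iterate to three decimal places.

At (1/2, -1): F = (-7.500, -3.500).
Jacobian J = [[-1, 3], [-4·p·q, -2·p^2 - 2·q]].
At the point, J = [[-1.000, 3.000], [2.000, 1.500]] (det J = -7.500).
Solving J·Δ = −F gives Δ = (-0.100, 2.467).
Then the next iterate is (p, q)₁ = (0.400, 1.467).

(0.400, 1.467)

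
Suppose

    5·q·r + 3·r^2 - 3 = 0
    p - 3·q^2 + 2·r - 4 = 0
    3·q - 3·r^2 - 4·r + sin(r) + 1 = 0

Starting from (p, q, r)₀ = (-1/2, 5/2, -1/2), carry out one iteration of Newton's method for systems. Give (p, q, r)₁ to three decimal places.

At (-1/2, 5/2, -1/2): F = (-8.500, -24.250, 9.27057).
Jacobian J = [[0, 5·r, 5·q + 6·r], [1, -6·q, 2], [0, 3, -6·r + cos(r) - 4]].
At the point, J = [[0.000, -2.500, 9.500], [1.000, -15.000, 2.000], [0.000, 3.000, -0.12242]] (det J = 28.19396).
Solving J·Δ = −F gives Δ = (-22.217, -3.087, 0.082).
Then the next iterate is (p, q, r)₁ = (-22.717, -0.587, -0.418).

(-22.717, -0.587, -0.418)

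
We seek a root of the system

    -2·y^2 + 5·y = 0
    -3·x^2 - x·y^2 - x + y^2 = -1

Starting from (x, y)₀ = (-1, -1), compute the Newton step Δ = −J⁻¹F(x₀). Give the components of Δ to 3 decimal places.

(0.528, 0.778)

At (-1, -1): F = (-7.000, 1.000).
Jacobian J = [[0, -4·y + 5], [-6·x - y^2 - 1, -2·x·y + 2·y]].
At the point, J = [[0.000, 9.000], [4.000, -4.000]] (det J = -36.000).
Solving J·Δ = −F gives Δ = (0.528, 0.778).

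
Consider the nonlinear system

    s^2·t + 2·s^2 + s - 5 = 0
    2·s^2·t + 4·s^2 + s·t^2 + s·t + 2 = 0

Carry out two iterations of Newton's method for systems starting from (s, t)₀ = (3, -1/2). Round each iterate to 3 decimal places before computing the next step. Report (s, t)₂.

(4.557, -2.674)

At (3, -1/2): F = (11.500, 28.250).
Jacobian J = [[2·s·t + 4·s + 1, s^2], [4·s·t + 8·s + t^2 + t, 2·s^2 + 2·s·t + s]].
At the point, J = [[10.000, 9.000], [17.750, 18.000]] (det J = 20.250).
Solving J·Δ = −F gives Δ = (2.333, -3.870).
Then the next iterate is (s, t)₁ = (5.333, -4.370).
Round to (5.333, -4.370) and repeat: F = (-67.07191, -54.27126), J = [[-24.27842, 28.44089], [-35.82994, 15.60436]].
Δ = (-0.776, 1.696), so (s, t)₂ = (4.557, -2.674).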